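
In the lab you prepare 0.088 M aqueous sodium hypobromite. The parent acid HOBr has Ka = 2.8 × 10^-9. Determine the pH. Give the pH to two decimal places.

pH = 10.75

OBr- is the conjugate base of the weak acid HOBr.
Kb = Kw/Ka = 1.0×10^-14 / 2.8 × 10^-9 = 3.57 × 10^-6
Kb = [OH-]²/(0.088 − [OH-]) = 3.57 × 10^-6
Neglecting [OH-] in the denominator: [OH-] = √(3.57 × 10^-6 × 0.088) = 5.60 × 10^-4 M
pOH = 3.25, so pH = 14.00 − pOH = 10.75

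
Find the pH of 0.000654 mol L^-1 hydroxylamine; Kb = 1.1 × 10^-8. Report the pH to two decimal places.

pH = 8.43

NH2OH + H2O ⇌ NH3OH+ + OH-
Kb = [OH-]²/(0.000654 − [OH-]) = 1.1 × 10^-8
Neglecting [OH-] in the denominator: [OH-] = √(1.1 × 10^-8 × 0.000654) = 2.68 × 10^-6 M
Check: 0.41% ionized — well under 5%, approximation valid.
pOH = 5.57, so pH = 14.00 − pOH = 8.43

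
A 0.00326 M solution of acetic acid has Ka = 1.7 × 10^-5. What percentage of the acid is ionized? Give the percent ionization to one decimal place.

7.0%

CH3COOH ⇌ CH3COO- + H+; let x = [H+] at equilibrium.
Solve x² + 1.7e-05x − 5.54e-08 = 0 → x = 2.27 × 10^-4 M
% ionization = x/C₀ × 100% = 2.27 × 10^-4/0.00326 × 100% = 7.0%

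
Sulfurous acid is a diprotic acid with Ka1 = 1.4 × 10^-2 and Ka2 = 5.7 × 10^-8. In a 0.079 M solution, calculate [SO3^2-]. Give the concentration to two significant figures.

5.7 × 10^-8 M

First ionization gives [H+] ≈ [HSO3-] = 2.70 × 10^-2 M.
Second step: Ka2 = [H+][SO3^2-]/[HSO3-] ≈ [SO3^2-] (since [H+] ≈ [HSO3-]).
So [SO3^2-] ≈ Ka2.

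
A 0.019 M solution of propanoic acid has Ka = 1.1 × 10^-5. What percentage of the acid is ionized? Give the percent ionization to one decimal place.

CH3CH2COOH ⇌ CH3CH2COO- + H+; let x = [H+] at equilibrium.
x ≈ √(Ka·C₀) = √(1.1 × 10^-5 × 0.019) = 4.57 × 10^-4 M
% ionization = x/C₀ × 100% = 4.57 × 10^-4/0.019 × 100% = 2.4%

2.4%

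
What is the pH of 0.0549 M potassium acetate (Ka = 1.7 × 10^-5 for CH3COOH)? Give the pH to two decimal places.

pH = 8.75

CH3COO- is the conjugate base of the weak acid CH3COOH.
Kb = Kw/Ka = 1.0×10^-14 / 1.7 × 10^-5 = 5.88 × 10^-10
From the ICE table, Kb = x²/(0.0549 − x) = 5.88 × 10^-10.
Neglecting x in the denominator: x = √(5.88 × 10^-10 × 0.0549) = 5.68 × 10^-6 M
(x/C₀ = 0.01% < 5%, so the approximation holds.)
pOH = −log(5.68 × 10^-6) = 5.25; pH = 14.00 − 5.25 = 8.75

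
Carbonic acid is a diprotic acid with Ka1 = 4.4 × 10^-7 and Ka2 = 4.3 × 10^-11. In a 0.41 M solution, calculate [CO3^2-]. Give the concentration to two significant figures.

First ionization gives [H+] ≈ [HCO3-] = 4.25 × 10^-4 M.
Second step: Ka2 = [H+][CO3^2-]/[HCO3-] ≈ [CO3^2-] (since [H+] ≈ [HCO3-]).
So [CO3^2-] ≈ Ka2.

4.3 × 10^-11 M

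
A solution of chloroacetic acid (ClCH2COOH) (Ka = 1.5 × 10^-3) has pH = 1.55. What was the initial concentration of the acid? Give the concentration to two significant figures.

C₀ = 5.6 × 10^-1 M

[H+] = 10^(-1.55) = 2.82 × 10^-2 M = x
Ka = x²/(C₀ − x) ⇒ C₀ = x + x²/Ka
C₀ = 2.82 × 10^-2 + (2.82 × 10^-2)²/(1.5 × 10^-3) = 5.58 × 10^-1 M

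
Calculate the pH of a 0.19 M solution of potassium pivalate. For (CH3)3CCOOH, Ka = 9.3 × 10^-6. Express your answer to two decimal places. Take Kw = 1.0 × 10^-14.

(CH3)3CCOO- is the conjugate base of the weak acid (CH3)3CCOOH.
Kb = Kw/Ka = 1.0×10^-14 / 9.3 × 10^-6 = 1.08 × 10^-9
Let x = [OH-] at equilibrium. Kb = x²/(0.19 − x).
Assume x ≪ 0.19: x ≈ √(1.08 × 10^-9 × 0.19) = 1.43 × 10^-5 M
pOH = −log(1.43 × 10^-5) = 4.84; pH = 14.00 − 4.84 = 9.16

pH = 9.16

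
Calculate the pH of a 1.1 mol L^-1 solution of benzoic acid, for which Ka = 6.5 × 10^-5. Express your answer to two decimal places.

pH = 2.07

C6H5COOH ⇌ C6H5COO- + H+
Let x = [H+] at equilibrium. Ka = x²/(1.1 − x).
Since Ka ≪ C₀, x ≈ √(Ka·C₀) = 8.46 × 10^-3 M.
pH = −log(8.46 × 10^-3) = 2.07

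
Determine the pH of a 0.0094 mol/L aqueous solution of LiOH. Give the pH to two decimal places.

LiOH is a strong base; [OH-] = 0.0094 M.
pOH = -log(0.0094) = 2.03
pH = 14.00 - 2.03 = 11.97

pH = 11.97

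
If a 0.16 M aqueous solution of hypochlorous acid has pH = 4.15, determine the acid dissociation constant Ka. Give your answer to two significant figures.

[H+] = 10^(-4.15) = 7.08 × 10^-5 M
At equilibrium [HA] = 0.16 − 7.08 × 10^-5 = 1.60 × 10^-1 M
Ka = [H+][A-]/[HA] = (7.08 × 10^-5)² / 1.60 × 10^-1 = 3.1 × 10^-8

Ka = 3.1 × 10^-8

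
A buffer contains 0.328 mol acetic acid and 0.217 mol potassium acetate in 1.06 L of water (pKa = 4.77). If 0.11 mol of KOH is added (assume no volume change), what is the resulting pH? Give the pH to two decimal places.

After neutralization: n(CH3COOH) = 0.218 mol, n(CH3COO-) = 0.327 mol.
Henderson–Hasselbalch with mole ratio 0.327/0.218: pH = 4.77 + (+0.176)

pH = 4.95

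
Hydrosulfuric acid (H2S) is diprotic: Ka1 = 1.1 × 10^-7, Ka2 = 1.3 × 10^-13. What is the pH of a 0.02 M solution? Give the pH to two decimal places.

pH = 4.33

Since Ka1 ≫ Ka2, the first ionization dominates [H+].
Ka1 = x²/(0.02 − x) = 1.1 × 10^-7
x ≈ √(1.1 × 10^-7 × 0.02) = 4.69 × 10^-5 M
pH = −log(4.69 × 10^-5) = 4.33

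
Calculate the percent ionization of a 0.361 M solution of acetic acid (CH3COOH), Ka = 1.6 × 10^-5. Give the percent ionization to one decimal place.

CH3COOH ⇌ CH3COO- + H+; let x = [H+] at equilibrium.
x ≈ √(Ka·C₀) = √(1.6 × 10^-5 × 0.361) = 2.40 × 10^-3 M
% ionization = x/C₀ × 100% = 2.40 × 10^-3/0.361 × 100% = 0.7%

0.7%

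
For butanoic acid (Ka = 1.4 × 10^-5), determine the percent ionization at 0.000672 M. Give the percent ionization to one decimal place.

CH3(CH2)2COOH ⇌ CH3(CH2)2COO- + H+; let x = [H+] at equilibrium.
Solve x² + 1.4e-05x − 9.41e-09 = 0 → x = 9.02 × 10^-5 M
Fraction ionized = 9.02 × 10^-5 / 0.000672 = 0.1342 → 13.4%

13.4%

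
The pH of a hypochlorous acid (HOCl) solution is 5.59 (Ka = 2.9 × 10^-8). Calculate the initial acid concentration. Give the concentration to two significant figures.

[H+] = 10^(-5.59) = 2.57 × 10^-6 M = x
Ka = x²/(C₀ − x) ⇒ C₀ = x + x²/Ka
C₀ = 2.57 × 10^-6 + (2.57 × 10^-6)²/(2.9 × 10^-8) = 2.30 × 10^-4 M

C₀ = 2.3 × 10^-4 M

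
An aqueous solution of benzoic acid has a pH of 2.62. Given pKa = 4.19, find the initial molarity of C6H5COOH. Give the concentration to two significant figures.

C₀ = 9.2 × 10^-2 M

[H+] = 10^(-2.62) = 2.40 × 10^-3 M = x
Ka = 10^(−4.19) = 6.46 × 10^-5
Ka = x²/(C₀ − x) ⇒ C₀ = x + x²/Ka
C₀ = 2.40 × 10^-3 + (2.40 × 10^-3)²/(6.46 × 10^-5) = 9.16 × 10^-2 M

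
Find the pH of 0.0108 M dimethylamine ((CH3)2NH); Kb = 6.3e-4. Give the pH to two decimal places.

(CH3)2NH + H2O ⇌ (CH3)2NH2+ + OH-
Kb = [OH-]²/(0.0108 − [OH-]) = 6.3 × 10^-4
The 5% rule fails; solving [OH-]² + Kb·[OH-] − Kb·C₀ = 0 exactly:
[OH-] = (−Kb + √(Kb² + 4·Kb·C₀))/2 = 2.31 × 10^-3 M
pOH = 2.64, so pH = 14.00 − pOH = 11.36

pH = 11.36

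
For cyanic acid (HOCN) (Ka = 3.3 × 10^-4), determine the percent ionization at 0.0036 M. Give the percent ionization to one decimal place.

26.0%

HOCN ⇌ OCN- + H+; let x = [H+] at equilibrium.
Ka = x²/(C₀ − x); solving the quadratic gives x = 9.37 × 10^-4 M.
Fraction ionized = 9.37 × 10^-4 / 0.0036 = 0.2603 → 26.0%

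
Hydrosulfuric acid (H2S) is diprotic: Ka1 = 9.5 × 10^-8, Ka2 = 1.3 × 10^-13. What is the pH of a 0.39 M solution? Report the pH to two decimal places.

Since Ka1 ≫ Ka2, the first ionization dominates [H+].
Ka1 = x²/(0.39 − x) = 9.5 × 10^-8
x ≈ √(9.5 × 10^-8 × 0.39) = 1.92 × 10^-4 M
pH = −log(1.92 × 10^-4) = 3.72

pH = 3.72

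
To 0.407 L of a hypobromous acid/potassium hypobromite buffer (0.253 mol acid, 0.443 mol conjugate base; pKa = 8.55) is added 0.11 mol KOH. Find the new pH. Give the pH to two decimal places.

pH = 9.14

OH- converts HOBr to OBr-: HOBr → 0.143 mol, OBr- → 0.553 mol.
pH = pKa + log(n_OBr-/n_HOBr) = 8.55 + log(0.553/0.143) = 8.55 + (+0.587)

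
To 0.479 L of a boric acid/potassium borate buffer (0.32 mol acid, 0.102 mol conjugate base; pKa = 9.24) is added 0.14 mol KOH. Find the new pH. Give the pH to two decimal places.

OH- converts B(OH)3 to B(OH)4-: B(OH)3 → 0.18 mol, B(OH)4- → 0.242 mol.
Henderson–Hasselbalch with mole ratio 0.242/0.18: pH = 9.24 + (+0.129)

pH = 9.37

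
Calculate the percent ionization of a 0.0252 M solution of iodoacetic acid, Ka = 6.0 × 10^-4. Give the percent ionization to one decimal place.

ICH2COOH ⇌ ICH2COO- + H+; let x = [H+] at equilibrium.
Ka = x²/(C₀ − x); solving the quadratic gives x = 3.60 × 10^-3 M.
Fraction ionized = 3.60 × 10^-3 / 0.0252 = 0.1429 → 14.3%

14.3%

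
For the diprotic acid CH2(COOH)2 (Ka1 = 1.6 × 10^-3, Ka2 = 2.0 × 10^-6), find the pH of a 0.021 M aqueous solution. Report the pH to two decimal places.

Ka1 ≫ Ka2, so treat the first dissociation as the only significant source of H+.
Ka1 = x²/(0.021 − x) = 1.6 × 10^-3
Solving the quadratic: x = (−Ka1 + √(Ka1² + 4·Ka1·C₀))/2 = 5.05 × 10^-3 M
pH = −log(5.05 × 10^-3) = 2.30

pH = 2.30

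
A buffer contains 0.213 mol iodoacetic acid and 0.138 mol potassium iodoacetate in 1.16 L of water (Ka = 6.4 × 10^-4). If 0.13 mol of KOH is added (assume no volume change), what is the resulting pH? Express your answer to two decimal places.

After neutralization: n(ICH2COOH) = 0.083 mol, n(ICH2COO-) = 0.268 mol.
pKa = −log(6.4 × 10^-4) = 3.194
pH = pKa + log([A⁻]/[HA]) = 3.194 + log(0.268/0.083) = 3.194 +0.509

pH = 3.70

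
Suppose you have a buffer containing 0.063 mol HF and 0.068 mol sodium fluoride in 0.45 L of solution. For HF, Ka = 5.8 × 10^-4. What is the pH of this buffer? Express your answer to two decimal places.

pKa = −log(5.8 × 10^-4) = 3.237
Henderson–Hasselbalch: pH = pKa + log([F-]/[HF]) = 3.237 + log(0.068/0.063)
pH = 3.237 + (+0.033) = 3.27

pH = 3.27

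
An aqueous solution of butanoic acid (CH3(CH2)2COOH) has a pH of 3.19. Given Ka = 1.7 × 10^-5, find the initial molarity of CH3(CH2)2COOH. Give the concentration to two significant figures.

[H+] = 10^(-3.19) = 6.46 × 10^-4 M = x
Ka = x²/(C₀ − x) ⇒ C₀ = x + x²/Ka
C₀ = 6.46 × 10^-4 + (6.46 × 10^-4)²/(1.7 × 10^-5) = 2.52 × 10^-2 M

C₀ = 2.5 × 10^-2 M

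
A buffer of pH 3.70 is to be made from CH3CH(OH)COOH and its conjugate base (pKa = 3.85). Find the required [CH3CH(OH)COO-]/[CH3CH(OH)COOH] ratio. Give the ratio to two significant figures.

pH = pKa + log(r) ⇒ log(r) = 3.70 − 3.85 = -0.15
r = [CH3CH(OH)COO-]/[CH3CH(OH)COOH] = 10^(-0.15) = 0.708

ratio = 0.71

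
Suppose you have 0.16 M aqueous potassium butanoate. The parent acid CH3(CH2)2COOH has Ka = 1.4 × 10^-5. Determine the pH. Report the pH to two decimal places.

pH = 9.03

CH3(CH2)2COO- is the conjugate base of the weak acid CH3(CH2)2COOH.
Kb = Kw/Ka = 1.0×10^-14 / 1.4 × 10^-5 = 7.14 × 10^-10
Kb = [OH-]²/(0.16 − [OH-]) = 7.14 × 10^-10
Since Kb ≪ C₀, [OH-] ≈ √(Kb·C₀) = 1.07 × 10^-5 M.
Check: 0.0067% ionized — well under 5%, approximation valid.
pOH = −log(1.07 × 10^-5) = 4.97; pH = 14.00 − 4.97 = 9.03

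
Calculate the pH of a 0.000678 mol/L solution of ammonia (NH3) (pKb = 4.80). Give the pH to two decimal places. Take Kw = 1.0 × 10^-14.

NH3 + H2O ⇌ NH4+ + OH-
Kb = 10^(−4.80) = 1.58 × 10^-5
From the ICE table, Kb = [OH-]²/(0.000678 − [OH-]) = 1.58 × 10^-5.
The 5% rule fails; solving [OH-]² + Kb·[OH-] − Kb·C₀ = 0 exactly:
[OH-] = (−Kb + √(Kb² + 4·Kb·C₀))/2 = 9.59 × 10^-5 M
pOH = −log(9.59 × 10^-5) = 4.02; pH = 14.00 − 4.02 = 9.98

pH = 9.98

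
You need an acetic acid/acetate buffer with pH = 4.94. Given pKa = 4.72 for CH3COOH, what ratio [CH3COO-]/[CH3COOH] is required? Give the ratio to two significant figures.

ratio = 1.7

pH = pKa + log(r) ⇒ log(r) = 4.94 − 4.72 = +0.22
r = [CH3COO-]/[CH3COOH] = 10^(+0.22) = 1.66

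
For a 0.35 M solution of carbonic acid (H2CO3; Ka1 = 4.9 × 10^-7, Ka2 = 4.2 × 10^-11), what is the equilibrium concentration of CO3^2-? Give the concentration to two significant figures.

First ionization gives [H+] ≈ [HCO3-] = 4.14 × 10^-4 M.
Second step: Ka2 = [H+][CO3^2-]/[HCO3-] ≈ [CO3^2-] (since [H+] ≈ [HCO3-]).
So [CO3^2-] ≈ Ka2.

4.2 × 10^-11 M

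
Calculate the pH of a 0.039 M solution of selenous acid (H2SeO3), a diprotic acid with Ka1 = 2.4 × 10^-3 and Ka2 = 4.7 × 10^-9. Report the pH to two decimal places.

pH = 2.07

Since Ka1 ≫ Ka2, the first ionization dominates [H+].
Ka1 = x²/(0.039 − x) = 2.4 × 10^-3
Solving the quadratic: x = (−Ka1 + √(Ka1² + 4·Ka1·C₀))/2 = 8.55 × 10^-3 M
pH = −log(8.55 × 10^-3) = 2.07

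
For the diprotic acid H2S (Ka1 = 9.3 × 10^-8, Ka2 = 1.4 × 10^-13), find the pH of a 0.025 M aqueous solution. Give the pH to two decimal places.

pH = 4.32

Since Ka1 ≫ Ka2, the first ionization dominates [H+].
Ka1 = x²/(0.025 − x) = 9.3 × 10^-8
x ≈ √(9.3 × 10^-8 × 0.025) = 4.82 × 10^-5 M
pH = −log(4.82 × 10^-5) = 4.32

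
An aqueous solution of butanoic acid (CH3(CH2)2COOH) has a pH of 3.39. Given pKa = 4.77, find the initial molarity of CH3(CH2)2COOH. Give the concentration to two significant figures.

[H+] = 10^(-3.39) = 4.07 × 10^-4 M = x
Ka = 10^(−4.77) = 1.70 × 10^-5
Ka = x²/(C₀ − x) ⇒ C₀ = x + x²/Ka
C₀ = 4.07 × 10^-4 + (4.07 × 10^-4)²/(1.70 × 10^-5) = 1.02 × 10^-2 M

C₀ = 1.0 × 10^-2 M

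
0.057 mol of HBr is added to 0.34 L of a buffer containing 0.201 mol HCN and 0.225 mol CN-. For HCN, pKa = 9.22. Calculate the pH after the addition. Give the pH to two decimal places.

Added H+ converts CN- to HCN: HCN → 0.258 mol, CN- → 0.168 mol.
pH = pKa + log([A⁻]/[HA]) = 9.22 + log(0.168/0.258) = 9.22 -0.186

pH = 9.03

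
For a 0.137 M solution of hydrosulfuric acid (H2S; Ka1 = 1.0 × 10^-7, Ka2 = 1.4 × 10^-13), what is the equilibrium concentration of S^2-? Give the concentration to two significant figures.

1.4 × 10^-13 M

First ionization gives [H+] ≈ [HS-] = 1.17 × 10^-4 M.
Second step: Ka2 = [H+][S^2-]/[HS-] ≈ [S^2-] (since [H+] ≈ [HS-]).
So [S^2-] ≈ Ka2.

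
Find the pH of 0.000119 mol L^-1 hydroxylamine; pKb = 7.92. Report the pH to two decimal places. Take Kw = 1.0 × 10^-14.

NH2OH + H2O ⇌ NH3OH+ + OH-
Kb = 10^(−7.92) = 1.20 × 10^-8
Kb = [OH-]²/(0.000119 − [OH-]) = 1.20 × 10^-8
Assume [OH-] ≪ 0.000119: [OH-] ≈ √(1.20 × 10^-8 × 0.000119) = 1.19 × 10^-6 M
([OH-]/C₀ = 1% < 5%, so the approximation holds.)
pOH = 5.92, so pH = 14.00 − pOH = 8.08

pH = 8.08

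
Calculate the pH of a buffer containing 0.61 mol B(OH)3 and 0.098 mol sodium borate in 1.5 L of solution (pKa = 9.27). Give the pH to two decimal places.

Using pH = pKa + log([base]/[acid]) with [base]/[acid] = 0.098/0.61:
pH = 9.27 + (-0.794) = 8.48

pH = 8.48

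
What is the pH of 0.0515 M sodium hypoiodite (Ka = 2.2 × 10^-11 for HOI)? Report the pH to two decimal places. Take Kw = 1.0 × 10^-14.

pH = 11.66

OI- is the conjugate base of the weak acid HOI.
Kb = Kw/Ka = 1.0×10^-14 / 2.2 × 10^-11 = 4.55 × 10^-4
Kb = [OH-]²/(0.0515 − [OH-]) = 4.55 × 10^-4
The 5% rule fails; solving [OH-]² + Kb·[OH-] − Kb·C₀ = 0 exactly:
[OH-] = [−0.000455 + √(0.000455² + 9.37e-05)]/2 = 4.62 × 10^-3 M
pOH = −log(4.62 × 10^-3) = 2.34; pH = 14.00 − 2.34 = 11.66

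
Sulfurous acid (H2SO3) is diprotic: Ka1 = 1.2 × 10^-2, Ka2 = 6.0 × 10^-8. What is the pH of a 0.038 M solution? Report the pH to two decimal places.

Since Ka1 ≫ Ka2, the first ionization dominates [H+].
Ka1 = x²/(0.038 − x) = 1.2 × 10^-2
Solving the quadratic: x = (−Ka1 + √(Ka1² + 4·Ka1·C₀))/2 = 1.62 × 10^-2 M
pH = −log(1.62 × 10^-2) = 1.79

pH = 1.79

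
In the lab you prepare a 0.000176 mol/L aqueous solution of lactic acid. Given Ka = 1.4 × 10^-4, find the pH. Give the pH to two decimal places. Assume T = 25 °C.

CH3CH(OH)COOH ⇌ CH3CH(OH)COO- + H+
Ka = [H+]²/(0.000176 − [H+]) = 1.4 × 10^-4
Here C₀/Ka ≈ 1.26, so the small-[H+] approximation fails. Use the quadratic:
[H+] = (−Ka + √(Ka² + 4·Ka·C₀))/2 = 1.02 × 10^-4 M
pH = −log(1.02 × 10^-4) = 3.99

pH = 3.99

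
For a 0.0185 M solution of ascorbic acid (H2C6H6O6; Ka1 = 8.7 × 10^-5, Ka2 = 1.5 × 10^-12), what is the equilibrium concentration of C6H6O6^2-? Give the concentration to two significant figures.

1.5 × 10^-12 M

First ionization gives [H+] ≈ [HC6H6O6-] = 1.23 × 10^-3 M.
Second step: Ka2 = [H+][C6H6O6^2-]/[HC6H6O6-] ≈ [C6H6O6^2-] (since [H+] ≈ [HC6H6O6-]).
So [C6H6O6^2-] ≈ Ka2.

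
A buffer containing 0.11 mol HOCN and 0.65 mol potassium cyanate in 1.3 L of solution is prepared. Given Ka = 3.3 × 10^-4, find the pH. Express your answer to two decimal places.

pH = 4.25

pKa = −log(3.3 × 10^-4) = 3.481
Henderson–Hasselbalch: pH = pKa + log([OCN-]/[HOCN]) = 3.481 + log(0.65/0.11)
pH = 3.481 + (+0.772) = 4.25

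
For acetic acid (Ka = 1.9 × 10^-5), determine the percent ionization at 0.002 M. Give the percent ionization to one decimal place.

CH3COOH ⇌ CH3COO- + H+; let x = [H+] at equilibrium.
Ka = x²/(C₀ − x); solving the quadratic gives x = 1.86 × 10^-4 M.
% ionization = x/C₀ × 100% = 1.86 × 10^-4/0.002 × 100% = 9.3%

9.3%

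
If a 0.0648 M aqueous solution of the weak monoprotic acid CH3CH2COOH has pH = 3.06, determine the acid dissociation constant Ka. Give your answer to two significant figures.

[H+] = 10^(-3.06) = 8.71 × 10^-4 M
At equilibrium [HA] = 0.0648 − 8.71 × 10^-4 = 6.39 × 10^-2 M
Ka = [H+][A-]/[HA] = (8.71 × 10^-4)² / 6.39 × 10^-2 = 1.2 × 10^-5

Ka = 1.2 × 10^-5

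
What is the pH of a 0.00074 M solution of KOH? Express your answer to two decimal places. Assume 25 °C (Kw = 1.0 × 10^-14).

pH = 10.87

KOH is a strong base; [OH-] = 0.00074 M.
pOH = -log(0.00074) = 3.13
pH = 14.00 - 3.13 = 10.87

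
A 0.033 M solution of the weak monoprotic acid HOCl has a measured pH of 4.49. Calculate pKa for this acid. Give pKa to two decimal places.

[H+] = 10^(-4.49) = 3.24 × 10^-5 M
At equilibrium [HA] = 0.033 − 3.24 × 10^-5 = 3.30 × 10^-2 M
Ka = [H+][A-]/[HA] = (3.24 × 10^-5)² / 3.30 × 10^-2 = 3.18 × 10^-8
pKa = -log(3.18 × 10^-8) = 7.50

pKa = 7.50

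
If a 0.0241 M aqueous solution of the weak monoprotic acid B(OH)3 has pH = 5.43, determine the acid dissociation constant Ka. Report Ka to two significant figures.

[H+] = 10^(-5.43) = 3.72 × 10^-6 M
At equilibrium [HA] = 0.0241 − 3.72 × 10^-6 = 2.41 × 10^-2 M
Ka = [H+][A-]/[HA] = (3.72 × 10^-6)² / 2.41 × 10^-2 = 5.7 × 10^-10

Ka = 5.7 × 10^-10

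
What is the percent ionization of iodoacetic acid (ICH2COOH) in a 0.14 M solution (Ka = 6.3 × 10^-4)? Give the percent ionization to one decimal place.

6.5%

ICH2COOH ⇌ ICH2COO- + H+; let x = [H+] at equilibrium.
Solve x² + 0.00063x − 8.82e-05 = 0 → x = 9.08 × 10^-3 M
Fraction ionized = 9.08 × 10^-3 / 0.14 = 0.0649 → 6.5%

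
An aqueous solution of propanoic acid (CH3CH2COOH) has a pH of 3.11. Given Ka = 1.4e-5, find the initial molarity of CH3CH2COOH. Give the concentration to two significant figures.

[H+] = 10^(-3.11) = 7.76 × 10^-4 M = x
Ka = x²/(C₀ − x) ⇒ C₀ = x + x²/Ka
C₀ = 7.76 × 10^-4 + (7.76 × 10^-4)²/(1.4 × 10^-5) = 4.38 × 10^-2 M

C₀ = 4.4 × 10^-2 M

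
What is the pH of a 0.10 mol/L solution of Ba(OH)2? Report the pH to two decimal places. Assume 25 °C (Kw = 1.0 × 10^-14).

pH = 13.30

Ba(OH)2 is a strong base (each formula unit releases 2 OH-); [OH-] = 0.2 M.
pOH = -log(0.2) = 0.70
pH = 14.00 - 0.70 = 13.30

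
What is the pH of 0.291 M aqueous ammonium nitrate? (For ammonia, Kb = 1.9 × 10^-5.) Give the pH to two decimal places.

NH4+ is the conjugate acid of the weak base NH3.
Ka = Kw/Kb = 1.0×10^-14 / 1.9 × 10^-5 = 5.26 × 10^-10
From the ICE table, Ka = x²/(0.291 − x) = 5.26 × 10^-10.
Neglecting x in the denominator: x = √(5.26 × 10^-10 × 0.291) = 1.24 × 10^-5 M
(x/C₀ = 0.0043% < 5%, so the approximation holds.)
pH = −log[H+] = −log(1.24 × 10^-5) = 4.91

pH = 4.91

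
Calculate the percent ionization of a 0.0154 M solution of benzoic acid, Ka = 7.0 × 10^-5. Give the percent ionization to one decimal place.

6.5%

C6H5COOH ⇌ C6H5COO- + H+; let x = [H+] at equilibrium.
Ka = x²/(C₀ − x); solving the quadratic gives x = 1.00 × 10^-3 M.
Fraction ionized = 1.00 × 10^-3 / 0.0154 = 0.0649 → 6.5%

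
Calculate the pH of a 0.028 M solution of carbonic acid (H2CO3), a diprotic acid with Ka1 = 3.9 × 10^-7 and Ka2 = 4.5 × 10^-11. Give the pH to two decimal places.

Ka1 ≫ Ka2, so treat the first dissociation as the only significant source of H+.
Ka1 = x²/(0.028 − x) = 3.9 × 10^-7
x ≈ √(3.9 × 10^-7 × 0.028) = 1.04 × 10^-4 M
pH = −log(1.04 × 10^-4) = 3.98

pH = 3.98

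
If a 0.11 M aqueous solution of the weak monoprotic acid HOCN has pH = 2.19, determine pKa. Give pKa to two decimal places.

[H+] = 10^(-2.19) = 6.46 × 10^-3 M
At equilibrium [HA] = 0.11 − 6.46 × 10^-3 = 1.04 × 10^-1 M
Ka = [H+][A-]/[HA] = (6.46 × 10^-3)² / 1.04 × 10^-1 = 4.01 × 10^-4
pKa = -log(4.01 × 10^-4) = 3.40

pKa = 3.40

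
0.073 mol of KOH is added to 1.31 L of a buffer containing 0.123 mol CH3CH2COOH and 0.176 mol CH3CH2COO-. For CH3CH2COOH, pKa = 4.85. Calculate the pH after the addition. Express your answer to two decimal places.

pH = 5.55

After neutralization: n(CH3CH2COOH) = 0.05 mol, n(CH3CH2COO-) = 0.249 mol.
pH = pKa + log(n_CH3CH2COO-/n_CH3CH2COOH) = 4.85 + log(0.249/0.05) = 4.85 + (+0.697)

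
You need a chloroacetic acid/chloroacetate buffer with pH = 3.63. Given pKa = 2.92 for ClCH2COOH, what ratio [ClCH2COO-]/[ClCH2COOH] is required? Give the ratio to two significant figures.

ratio = 5.1

pH = pKa + log(r) ⇒ log(r) = 3.63 − 2.92 = +0.71
r = [ClCH2COO-]/[ClCH2COOH] = 10^(+0.71) = 5.13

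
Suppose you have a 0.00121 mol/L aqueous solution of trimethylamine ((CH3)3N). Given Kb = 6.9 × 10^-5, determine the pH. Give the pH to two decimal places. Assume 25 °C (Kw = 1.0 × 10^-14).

pH = 10.41

(CH3)3N + H2O ⇌ (CH3)3NH+ + OH-
From the ICE table, Kb = [OH-]²/(0.00121 − [OH-]) = 6.9 × 10^-5.
[OH-] is not negligible relative to C₀; solve [OH-]² + 6.9e-05·[OH-] − 8.35e-08 = 0.
[OH-] = [−6.9e-05 + √(6.9e-05² + 3.34e-07)]/2 = 2.56 × 10^-4 M
pOH = 3.59, so pH = 14.00 − pOH = 10.41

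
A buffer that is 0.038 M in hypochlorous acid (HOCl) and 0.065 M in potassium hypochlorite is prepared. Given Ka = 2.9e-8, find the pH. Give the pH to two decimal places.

pH = 7.77

pKa = −log(2.9 × 10^-8) = 7.538
Using pH = pKa + log([base]/[acid]) with [base]/[acid] = 0.065/0.038:
pH = 7.538 + (+0.233) = 7.77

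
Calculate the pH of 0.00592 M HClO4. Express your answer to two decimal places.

pH = 2.23

HClO4 is a strong acid and dissociates completely, so [H+] = 0.00592 M.
pH = -log(0.00592) = 2.23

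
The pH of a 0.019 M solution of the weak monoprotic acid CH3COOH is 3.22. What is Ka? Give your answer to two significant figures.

[H+] = 10^(-3.22) = 6.03 × 10^-4 M
At equilibrium [HA] = 0.019 − 6.03 × 10^-4 = 1.84 × 10^-2 M
Ka = [H+][A-]/[HA] = (6.03 × 10^-4)² / 1.84 × 10^-2 = 2.0 × 10^-5

Ka = 2.0 × 10^-5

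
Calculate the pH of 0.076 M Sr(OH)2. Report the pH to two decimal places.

pH = 13.18

Sr(OH)2 is a strong base (each formula unit releases 2 OH-); [OH-] = 0.152 M.
pOH = -log(0.152) = 0.82
pH = 14.00 - 0.82 = 13.18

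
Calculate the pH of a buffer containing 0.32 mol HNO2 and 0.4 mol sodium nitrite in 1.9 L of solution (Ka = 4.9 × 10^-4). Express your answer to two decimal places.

pH = 3.41

pKa = −log(4.9 × 10^-4) = 3.310
pH = pKa + log([A⁻]/[HA]) = 3.310 + log(0.4/0.32)
pH = 3.310 + (+0.097) = 3.41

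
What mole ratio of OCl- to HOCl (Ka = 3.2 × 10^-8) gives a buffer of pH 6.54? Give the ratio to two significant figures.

ratio = 0.11

pKa = -log(3.2 × 10^-8) = 7.495
pH = pKa + log(r) ⇒ log(r) = 6.54 − 7.495 = -0.955
r = [OCl-]/[HOCl] = 10^(-0.955) = 0.111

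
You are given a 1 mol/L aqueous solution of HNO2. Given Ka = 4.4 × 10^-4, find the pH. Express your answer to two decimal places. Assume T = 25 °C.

pH = 1.68

HNO2 ⇌ NO2- + H+
Ka = [H+]²/(1 − [H+]) = 4.4 × 10^-4
Assume [H+] ≪ 1: [H+] ≈ √(4.4 × 10^-4 × 1) = 2.10 × 10^-2 M
pH = −log[H+] = −log(2.10 × 10^-2) = 1.68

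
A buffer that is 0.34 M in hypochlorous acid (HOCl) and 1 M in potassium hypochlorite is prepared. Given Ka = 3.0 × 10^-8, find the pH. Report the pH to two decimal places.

pKa = −log(3.0 × 10^-8) = 7.523
Henderson–Hasselbalch: pH = pKa + log([OCl-]/[HOCl]) = 7.523 + log(1/0.34)
pH = 7.523 + (+0.469) = 7.99

pH = 7.99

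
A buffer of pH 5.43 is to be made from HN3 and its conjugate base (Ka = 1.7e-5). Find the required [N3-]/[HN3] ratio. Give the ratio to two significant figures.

ratio = 4.6

pKa = -log(1.7 × 10^-5) = 4.770
pH = pKa + log(r) ⇒ log(r) = 5.43 − 4.770 = +0.660
r = [N3-]/[HN3] = 10^(+0.660) = 4.57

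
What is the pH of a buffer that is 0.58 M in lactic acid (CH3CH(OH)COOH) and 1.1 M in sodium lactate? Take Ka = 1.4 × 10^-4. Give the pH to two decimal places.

pH = 4.13

pKa = −log(1.4 × 10^-4) = 3.854
pH = pKa + log([A⁻]/[HA]) = 3.854 + log(1.1/0.58)
pH = 3.854 + (+0.278) = 4.13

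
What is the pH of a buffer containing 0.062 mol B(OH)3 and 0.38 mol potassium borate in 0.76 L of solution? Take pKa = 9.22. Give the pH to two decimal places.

pH = 10.01

pH = pKa + log([A⁻]/[HA]) = 9.22 + log(0.38/0.062)
pH = 9.22 + (+0.787) = 10.01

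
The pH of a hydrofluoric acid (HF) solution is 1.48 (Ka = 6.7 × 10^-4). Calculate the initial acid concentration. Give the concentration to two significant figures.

C₀ = 1.7 M

[H+] = 10^(-1.48) = 3.31 × 10^-2 M = x
Ka = x²/(C₀ − x) ⇒ C₀ = x + x²/Ka
C₀ = 3.31 × 10^-2 + (3.31 × 10^-2)²/(6.7 × 10^-4) = 1.67 M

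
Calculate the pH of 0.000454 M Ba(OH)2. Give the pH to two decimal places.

pH = 10.96

Ba(OH)2 is a strong base (each formula unit releases 2 OH-); [OH-] = 0.000908 M.
pOH = -log(0.000908) = 3.04
pH = 14.00 - 3.04 = 10.96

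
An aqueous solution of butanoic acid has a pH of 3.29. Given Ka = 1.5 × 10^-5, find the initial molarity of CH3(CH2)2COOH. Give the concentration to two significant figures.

C₀ = 1.8 × 10^-2 M

[H+] = 10^(-3.29) = 5.13 × 10^-4 M = x
Ka = x²/(C₀ − x) ⇒ C₀ = x + x²/Ka
C₀ = 5.13 × 10^-4 + (5.13 × 10^-4)²/(1.5 × 10^-5) = 1.81 × 10^-2 M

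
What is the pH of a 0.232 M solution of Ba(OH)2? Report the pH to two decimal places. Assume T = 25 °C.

Ba(OH)2 is a strong base (each formula unit releases 2 OH-); [OH-] = 0.464 M.
pOH = -log(0.464) = 0.33
pH = 14.00 - 0.33 = 13.67

pH = 13.67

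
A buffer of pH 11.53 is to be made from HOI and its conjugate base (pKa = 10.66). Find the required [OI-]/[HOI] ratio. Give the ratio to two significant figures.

pH = pKa + log(r) ⇒ log(r) = 11.53 − 10.66 = +0.87
r = [OI-]/[HOI] = 10^(+0.87) = 7.41

ratio = 7.4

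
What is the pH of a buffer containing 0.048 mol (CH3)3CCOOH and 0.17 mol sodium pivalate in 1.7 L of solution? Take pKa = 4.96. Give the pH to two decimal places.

pH = 5.51

Henderson–Hasselbalch: pH = pKa + log([(CH3)3CCOO-]/[(CH3)3CCOOH]) = 4.96 + log(0.17/0.048)
pH = 4.96 + (+0.549) = 5.51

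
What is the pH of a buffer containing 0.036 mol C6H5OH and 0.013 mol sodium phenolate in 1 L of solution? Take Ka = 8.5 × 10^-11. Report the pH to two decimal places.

pH = 9.63

pKa = −log(8.5 × 10^-11) = 10.071
Henderson–Hasselbalch: pH = pKa + log([C6H5O-]/[C6H5OH]) = 10.071 + log(0.013/0.036)
pH = 10.071 + (-0.442) = 9.63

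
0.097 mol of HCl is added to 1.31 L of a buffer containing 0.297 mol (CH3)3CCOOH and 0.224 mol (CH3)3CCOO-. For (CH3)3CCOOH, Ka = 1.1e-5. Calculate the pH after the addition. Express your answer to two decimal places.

Added H+ converts (CH3)3CCOO- to (CH3)3CCOOH: (CH3)3CCOOH → 0.394 mol, (CH3)3CCOO- → 0.127 mol.
pKa = −log(1.1 × 10^-5) = 4.959
pH = pKa + log(n_(CH3)3CCOO-/n_(CH3)3CCOOH) = 4.959 + log(0.127/0.394) = 4.959 + (-0.492)

pH = 4.47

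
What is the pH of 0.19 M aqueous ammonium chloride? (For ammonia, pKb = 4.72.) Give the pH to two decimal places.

NH4+ is the conjugate acid of the weak base NH3.
Kb = 10^(−4.72) = 1.91 × 10^-5
Ka = Kw/Kb = 1.0×10^-14 / 1.91 × 10^-5 = 5.24 × 10^-10
Ka = [H+]²/(0.19 − [H+]) = 5.24 × 10^-10
Neglecting [H+] in the denominator: [H+] = √(5.24 × 10^-10 × 0.19) = 9.98 × 10^-6 M
([H+]/C₀ = 0.0053% < 5%, so the approximation holds.)
pH = −log[H+] = −log(9.98 × 10^-6) = 5.00

pH = 5.00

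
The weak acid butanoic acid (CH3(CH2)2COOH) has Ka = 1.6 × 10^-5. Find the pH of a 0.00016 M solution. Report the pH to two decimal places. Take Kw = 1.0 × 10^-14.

pH = 4.36

CH3(CH2)2COOH ⇌ CH3(CH2)2COO- + H+
From the ICE table, Ka = [H+]²/(0.00016 − [H+]) = 1.6 × 10^-5.
The 5% rule fails; solving [H+]² + Ka·[H+] − Ka·C₀ = 0 exactly:
[H+] = [−1.6e-05 + √(1.6e-05² + 1.02e-08)]/2 = 4.32 × 10^-5 M
pH = −log[H+] = −log(4.32 × 10^-5) = 4.36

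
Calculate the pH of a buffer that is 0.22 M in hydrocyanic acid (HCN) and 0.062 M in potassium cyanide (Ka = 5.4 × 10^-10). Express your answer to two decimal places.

pKa = −log(5.4 × 10^-10) = 9.268
Using pH = pKa + log([base]/[acid]) with [base]/[acid] = 0.062/0.22:
pH = 9.268 + (-0.550) = 8.72

pH = 8.72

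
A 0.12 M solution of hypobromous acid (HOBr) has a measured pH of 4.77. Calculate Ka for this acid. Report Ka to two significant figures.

Ka = 2.4 × 10^-9

[H+] = 10^(-4.77) = 1.70 × 10^-5 M
At equilibrium [HA] = 0.12 − 1.70 × 10^-5 = 1.20 × 10^-1 M
Ka = [H+][A-]/[HA] = (1.70 × 10^-5)² / 1.20 × 10^-1 = 2.4 × 10^-9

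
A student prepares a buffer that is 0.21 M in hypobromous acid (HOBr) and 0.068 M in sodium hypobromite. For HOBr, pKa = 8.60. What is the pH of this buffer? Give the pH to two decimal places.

pH = 8.11

Using pH = pKa + log([base]/[acid]) with [base]/[acid] = 0.068/0.21:
pH = 8.60 + (-0.490) = 8.11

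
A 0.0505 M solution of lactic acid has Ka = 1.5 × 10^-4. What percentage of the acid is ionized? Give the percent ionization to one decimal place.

5.3%

CH3CH(OH)COOH ⇌ CH3CH(OH)COO- + H+; let x = [H+] at equilibrium.
Ka = x²/(C₀ − x); solving the quadratic gives x = 2.68 × 10^-3 M.
% ionization = x/C₀ × 100% = 2.68 × 10^-3/0.0505 × 100% = 5.3%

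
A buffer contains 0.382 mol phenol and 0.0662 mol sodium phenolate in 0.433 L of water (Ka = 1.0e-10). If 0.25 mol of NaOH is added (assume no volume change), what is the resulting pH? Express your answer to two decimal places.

pH = 10.38

After neutralization: n(C6H5OH) = 0.132 mol, n(C6H5O-) = 0.316 mol.
pKa = −log(1.0 × 10^-10) = 10.000
pH = pKa + log([A⁻]/[HA]) = 10.000 + log(0.316/0.132) = 10.000 +0.379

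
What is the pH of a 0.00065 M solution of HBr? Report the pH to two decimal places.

HBr is a strong acid and dissociates completely, so [H+] = 0.00065 M.
pH = -log(0.00065) = 3.19

pH = 3.19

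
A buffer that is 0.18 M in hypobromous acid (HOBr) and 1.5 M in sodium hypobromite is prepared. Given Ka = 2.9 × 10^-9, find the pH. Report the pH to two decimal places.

pKa = −log(2.9 × 10^-9) = 8.538
pH = pKa + log([A⁻]/[HA]) = 8.538 + log(1.5/0.18)
pH = 8.538 + (+0.921) = 9.46

pH = 9.46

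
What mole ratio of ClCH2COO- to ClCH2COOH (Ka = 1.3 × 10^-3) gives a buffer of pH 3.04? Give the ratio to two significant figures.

pKa = -log(1.3 × 10^-3) = 2.886
pH = pKa + log(r) ⇒ log(r) = 3.04 − 2.886 = +0.154
r = [ClCH2COO-]/[ClCH2COOH] = 10^(+0.154) = 1.43

ratio = 1.4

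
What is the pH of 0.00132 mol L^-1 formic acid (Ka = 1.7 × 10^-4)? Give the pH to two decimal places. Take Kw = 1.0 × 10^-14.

pH = 3.40

HCOOH ⇌ HCOO- + H+
From the ICE table, Ka = [H+]²/(0.00132 − [H+]) = 1.7 × 10^-4.
[H+] is not negligible relative to C₀; solve [H+]² + 0.00017·[H+] − 2.24e-07 = 0.
[H+] = (−Ka + √(Ka² + 4·Ka·C₀))/2 = 3.96 × 10^-4 M
pH = −log(3.96 × 10^-4) = 3.40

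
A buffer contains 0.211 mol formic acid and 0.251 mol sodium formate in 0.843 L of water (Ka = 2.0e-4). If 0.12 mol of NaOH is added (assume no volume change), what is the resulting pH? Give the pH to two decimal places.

After neutralization: n(HCOOH) = 0.091 mol, n(HCOO-) = 0.371 mol.
pKa = −log(2.0 × 10^-4) = 3.699
pH = pKa + log([A⁻]/[HA]) = 3.699 + log(0.371/0.091) = 3.699 +0.610

pH = 4.31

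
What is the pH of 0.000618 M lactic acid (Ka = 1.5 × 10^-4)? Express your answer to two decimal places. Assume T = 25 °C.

CH3CH(OH)COOH ⇌ CH3CH(OH)COO- + H+
Let x = [H+] at equilibrium. Ka = x²/(0.000618 − x).
x is not negligible relative to C₀; solve x² + 0.00015·x − 9.27e-08 = 0.
x = [−0.00015 + √(0.00015² + 3.71e-07)]/2 = 2.39 × 10^-4 M
pH = −log[H+] = −log(2.39 × 10^-4) = 3.62

pH = 3.62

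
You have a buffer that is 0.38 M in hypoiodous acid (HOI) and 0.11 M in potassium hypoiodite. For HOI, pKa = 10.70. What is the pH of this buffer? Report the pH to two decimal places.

pH = 10.16

Henderson–Hasselbalch: pH = pKa + log([OI-]/[HOI]) = 10.70 + log(0.11/0.38)
pH = 10.70 + (-0.538) = 10.16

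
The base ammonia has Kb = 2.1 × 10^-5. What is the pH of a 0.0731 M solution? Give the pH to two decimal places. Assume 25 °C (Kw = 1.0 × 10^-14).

pH = 11.09

NH3 + H2O ⇌ NH4+ + OH-
Let x = [OH-] at equilibrium. Kb = x²/(0.0731 − x).
Since Kb ≪ C₀, x ≈ √(Kb·C₀) = 1.24 × 10^-3 M.
Check: 1.7% ionized — well under 5%, approximation valid.
pOH = −log(1.24 × 10^-3) = 2.91; pH = 14.00 − 2.91 = 11.09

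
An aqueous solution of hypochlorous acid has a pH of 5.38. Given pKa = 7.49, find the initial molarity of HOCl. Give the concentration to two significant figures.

[H+] = 10^(-5.38) = 4.17 × 10^-6 M = x
Ka = 10^(−7.49) = 3.24 × 10^-8
Ka = x²/(C₀ − x) ⇒ C₀ = x + x²/Ka
C₀ = 4.17 × 10^-6 + (4.17 × 10^-6)²/(3.24 × 10^-8) = 5.41 × 10^-4 M

C₀ = 5.4 × 10^-4 M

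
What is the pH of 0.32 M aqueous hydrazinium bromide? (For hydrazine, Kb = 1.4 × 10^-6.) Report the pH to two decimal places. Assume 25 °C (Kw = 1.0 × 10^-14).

pH = 4.32

N2H5+ is the conjugate acid of the weak base N2H4.
Ka = Kw/Kb = 1.0×10^-14 / 1.4 × 10^-6 = 7.14 × 10^-9
Ka = x²/(0.32 − x) = 7.14 × 10^-9
Neglecting x in the denominator: x = √(7.14 × 10^-9 × 0.32) = 4.78 × 10^-5 M
(x/C₀ = 0.015% < 5%, so the approximation holds.)
pH = −log[H+] = −log(4.78 × 10^-5) = 4.32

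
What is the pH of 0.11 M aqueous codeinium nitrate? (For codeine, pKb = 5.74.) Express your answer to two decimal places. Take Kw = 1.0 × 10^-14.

C18H22NO3+ is the conjugate acid of the weak base C18H21NO3.
Kb = 10^(−5.74) = 1.82 × 10^-6
Ka = Kw/Kb = 1.0×10^-14 / 1.82 × 10^-6 = 5.49 × 10^-9
Ka = x²/(0.11 − x) = 5.49 × 10^-9
Since Ka ≪ C₀, x ≈ √(Ka·C₀) = 2.46 × 10^-5 M.
pH = −log[H+] = −log(2.46 × 10^-5) = 4.61

pH = 4.61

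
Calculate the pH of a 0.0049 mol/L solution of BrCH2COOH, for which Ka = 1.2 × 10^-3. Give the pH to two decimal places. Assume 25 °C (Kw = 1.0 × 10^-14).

pH = 2.72

BrCH2COOH ⇌ BrCH2COO- + H+
From the ICE table, Ka = [H+]²/(0.0049 − [H+]) = 1.2 × 10^-3.
The 5% rule fails; solving [H+]² + Ka·[H+] − Ka·C₀ = 0 exactly:
[H+] = [−0.0012 + √(0.0012² + 2.35e-05)]/2 = 1.90 × 10^-3 M
pH = −log(1.90 × 10^-3) = 2.72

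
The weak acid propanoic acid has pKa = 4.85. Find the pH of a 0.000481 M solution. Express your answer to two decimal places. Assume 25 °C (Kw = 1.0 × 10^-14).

pH = 4.12

CH3CH2COOH ⇌ CH3CH2COO- + H+
Ka = 10^(−4.85) = 1.41 × 10^-5
Ka = x²/(0.000481 − x) = 1.41 × 10^-5
Here C₀/Ka ≈ 34.1, so the small-x approximation fails. Use the quadratic:
x = [−1.41e-05 + √(1.41e-05² + 2.71e-08)]/2 = 7.56 × 10^-5 M
pH = −log[H+] = −log(7.56 × 10^-5) = 4.12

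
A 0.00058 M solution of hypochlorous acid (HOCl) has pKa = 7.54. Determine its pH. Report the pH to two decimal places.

pH = 5.39

HOCl ⇌ OCl- + H+
Ka = 10^(−7.54) = 2.88 × 10^-8
From the ICE table, Ka = x²/(0.00058 − x) = 2.88 × 10^-8.
Assume x ≪ 0.00058: x ≈ √(2.88 × 10^-8 × 0.00058) = 4.09 × 10^-6 M
(x/C₀ = 0.7% < 5%, so the approximation holds.)
pH = −log(4.09 × 10^-6) = 5.39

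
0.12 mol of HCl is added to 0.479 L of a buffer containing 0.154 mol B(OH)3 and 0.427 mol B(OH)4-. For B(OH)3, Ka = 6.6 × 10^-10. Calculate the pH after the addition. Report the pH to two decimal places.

After neutralization: n(B(OH)3) = 0.274 mol, n(B(OH)4-) = 0.307 mol.
pKa = −log(6.6 × 10^-10) = 9.180
pH = pKa + log(n_B(OH)4-/n_B(OH)3) = 9.180 + log(0.307/0.274) = 9.180 + (+0.049)

pH = 9.23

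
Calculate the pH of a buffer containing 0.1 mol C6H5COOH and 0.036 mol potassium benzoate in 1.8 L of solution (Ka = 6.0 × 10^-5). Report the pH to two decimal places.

pH = 3.78

pKa = −log(6.0 × 10^-5) = 4.222
pH = pKa + log([A⁻]/[HA]) = 4.222 + log(0.036/0.1)
pH = 4.222 + (-0.444) = 3.78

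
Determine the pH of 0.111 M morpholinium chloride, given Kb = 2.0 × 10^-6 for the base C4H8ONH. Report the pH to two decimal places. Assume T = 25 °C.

C4H8ONH2+ is the conjugate acid of the weak base C4H8ONH.
Ka = Kw/Kb = 1.0×10^-14 / 2.0 × 10^-6 = 5.00 × 10^-9
Let x = [H+] at equilibrium. Ka = x²/(0.111 − x).
Assume x ≪ 0.111: x ≈ √(5.00 × 10^-9 × 0.111) = 2.36 × 10^-5 M
(x/C₀ = 0.021% < 5%, so the approximation holds.)
pH = −log(2.36 × 10^-5) = 4.63

pH = 4.63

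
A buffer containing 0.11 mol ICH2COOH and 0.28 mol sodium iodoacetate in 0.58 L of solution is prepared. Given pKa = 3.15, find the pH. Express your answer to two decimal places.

Henderson–Hasselbalch: pH = pKa + log([ICH2COO-]/[ICH2COOH]) = 3.15 + log(0.28/0.11)
pH = 3.15 + (+0.406) = 3.56

pH = 3.56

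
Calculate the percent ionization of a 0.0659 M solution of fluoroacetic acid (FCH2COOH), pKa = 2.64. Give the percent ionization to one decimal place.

17.0%

FCH2COOH ⇌ FCH2COO- + H+; let x = [H+] at equilibrium.
Ka = 10^(−2.64) = 2.29 × 10^-3
Solve x² + 0.00229x − 0.000151 = 0 → x = 1.12 × 10^-2 M
% ionization = x/C₀ × 100% = 1.12 × 10^-2/0.0659 × 100% = 17.0%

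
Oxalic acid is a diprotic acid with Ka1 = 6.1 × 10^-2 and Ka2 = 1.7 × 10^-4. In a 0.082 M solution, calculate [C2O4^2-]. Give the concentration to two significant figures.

First ionization gives [H+] ≈ [HC2O4-] = 4.65 × 10^-2 M.
Second step: Ka2 = [H+][C2O4^2-]/[HC2O4-] ≈ [C2O4^2-] (since [H+] ≈ [HC2O4-]).
So [C2O4^2-] ≈ Ka2.

1.7 × 10^-4 M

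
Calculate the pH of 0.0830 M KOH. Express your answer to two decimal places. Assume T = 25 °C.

KOH is a strong base; [OH-] = 0.083 M.
pOH = -log(0.083) = 1.08
pH = 14.00 - 1.08 = 12.92

pH = 12.92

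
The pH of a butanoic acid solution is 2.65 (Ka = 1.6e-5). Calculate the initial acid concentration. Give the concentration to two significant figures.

[H+] = 10^(-2.65) = 2.24 × 10^-3 M = x
Ka = x²/(C₀ − x) ⇒ C₀ = x + x²/Ka
C₀ = 2.24 × 10^-3 + (2.24 × 10^-3)²/(1.6 × 10^-5) = 3.16 × 10^-1 M

C₀ = 3.2 × 10^-1 M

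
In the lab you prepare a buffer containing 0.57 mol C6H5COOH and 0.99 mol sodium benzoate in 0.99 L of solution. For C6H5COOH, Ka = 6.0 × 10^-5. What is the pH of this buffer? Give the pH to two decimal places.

pKa = −log(6.0 × 10^-5) = 4.222
Henderson–Hasselbalch: pH = pKa + log([C6H5COO-]/[C6H5COOH]) = 4.222 + log(0.99/0.57)
pH = 4.222 + (+0.240) = 4.46

pH = 4.46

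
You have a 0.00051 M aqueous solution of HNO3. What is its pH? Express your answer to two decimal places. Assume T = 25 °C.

HNO3 is a strong acid and dissociates completely, so [H+] = 0.00051 M.
pH = -log(0.00051) = 3.29

pH = 3.29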